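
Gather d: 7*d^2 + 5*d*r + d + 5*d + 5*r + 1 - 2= 7*d^2 + d*(5*r + 6) + 5*r - 1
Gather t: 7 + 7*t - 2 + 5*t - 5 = 12*t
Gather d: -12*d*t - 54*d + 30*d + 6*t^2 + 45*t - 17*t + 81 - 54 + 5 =d*(-12*t - 24) + 6*t^2 + 28*t + 32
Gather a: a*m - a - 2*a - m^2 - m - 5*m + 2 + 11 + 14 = a*(m - 3) - m^2 - 6*m + 27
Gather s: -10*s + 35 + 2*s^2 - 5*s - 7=2*s^2 - 15*s + 28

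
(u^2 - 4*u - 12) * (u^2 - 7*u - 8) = u^4 - 11*u^3 + 8*u^2 + 116*u + 96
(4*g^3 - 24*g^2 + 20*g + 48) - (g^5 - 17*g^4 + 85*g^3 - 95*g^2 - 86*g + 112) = -g^5 + 17*g^4 - 81*g^3 + 71*g^2 + 106*g - 64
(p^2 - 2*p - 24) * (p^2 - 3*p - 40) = p^4 - 5*p^3 - 58*p^2 + 152*p + 960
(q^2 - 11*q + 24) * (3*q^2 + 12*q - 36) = 3*q^4 - 21*q^3 - 96*q^2 + 684*q - 864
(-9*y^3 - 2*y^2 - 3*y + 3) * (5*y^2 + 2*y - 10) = -45*y^5 - 28*y^4 + 71*y^3 + 29*y^2 + 36*y - 30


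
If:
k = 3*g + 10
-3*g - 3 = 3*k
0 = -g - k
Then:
No Solution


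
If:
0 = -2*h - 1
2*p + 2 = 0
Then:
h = -1/2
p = -1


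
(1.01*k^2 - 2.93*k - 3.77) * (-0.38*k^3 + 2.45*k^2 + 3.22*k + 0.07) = -0.3838*k^5 + 3.5879*k^4 - 2.4937*k^3 - 18.6004*k^2 - 12.3445*k - 0.2639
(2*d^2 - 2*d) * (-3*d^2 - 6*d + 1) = -6*d^4 - 6*d^3 + 14*d^2 - 2*d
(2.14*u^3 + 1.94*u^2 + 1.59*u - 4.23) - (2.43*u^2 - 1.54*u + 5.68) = 2.14*u^3 - 0.49*u^2 + 3.13*u - 9.91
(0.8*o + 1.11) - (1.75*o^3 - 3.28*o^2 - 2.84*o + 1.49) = -1.75*o^3 + 3.28*o^2 + 3.64*o - 0.38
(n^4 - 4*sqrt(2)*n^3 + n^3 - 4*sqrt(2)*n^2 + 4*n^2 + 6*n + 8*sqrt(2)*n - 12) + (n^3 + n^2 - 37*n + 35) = n^4 - 4*sqrt(2)*n^3 + 2*n^3 - 4*sqrt(2)*n^2 + 5*n^2 - 31*n + 8*sqrt(2)*n + 23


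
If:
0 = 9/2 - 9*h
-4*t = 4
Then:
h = 1/2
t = -1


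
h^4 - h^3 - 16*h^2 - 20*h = h*(h - 5)*(h + 2)^2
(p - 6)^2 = p^2 - 12*p + 36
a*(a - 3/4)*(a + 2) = a^3 + 5*a^2/4 - 3*a/2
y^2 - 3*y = y*(y - 3)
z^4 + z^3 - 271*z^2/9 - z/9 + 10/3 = (z - 5)*(z - 1/3)*(z + 1/3)*(z + 6)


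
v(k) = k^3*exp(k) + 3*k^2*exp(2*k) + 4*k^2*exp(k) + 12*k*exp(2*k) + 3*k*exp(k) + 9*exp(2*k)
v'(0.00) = 33.00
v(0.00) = 9.00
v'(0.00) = 33.00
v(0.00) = 9.00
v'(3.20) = 116309.35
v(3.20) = 49060.38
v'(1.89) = 5105.62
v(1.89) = 2034.44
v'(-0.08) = 25.55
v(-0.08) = 6.67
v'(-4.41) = 0.06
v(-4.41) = -0.26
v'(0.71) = 254.64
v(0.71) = 87.90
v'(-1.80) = -0.12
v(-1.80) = 0.21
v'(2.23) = 11644.09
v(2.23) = 4733.41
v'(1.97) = 6205.22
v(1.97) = 2485.47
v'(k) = k^3*exp(k) + 6*k^2*exp(2*k) + 7*k^2*exp(k) + 30*k*exp(2*k) + 11*k*exp(k) + 30*exp(2*k) + 3*exp(k)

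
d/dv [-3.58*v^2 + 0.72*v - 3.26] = 0.72 - 7.16*v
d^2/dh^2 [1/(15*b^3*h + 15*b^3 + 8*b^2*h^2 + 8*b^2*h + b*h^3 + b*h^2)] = 2*(-(8*b + 3*h + 1)*(15*b^2*h + 15*b^2 + 8*b*h^2 + 8*b*h + h^3 + h^2) + (15*b^2 + 16*b*h + 8*b + 3*h^2 + 2*h)^2)/(b*(15*b^2*h + 15*b^2 + 8*b*h^2 + 8*b*h + h^3 + h^2)^3)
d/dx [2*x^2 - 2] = 4*x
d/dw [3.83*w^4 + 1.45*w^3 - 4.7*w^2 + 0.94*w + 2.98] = 15.32*w^3 + 4.35*w^2 - 9.4*w + 0.94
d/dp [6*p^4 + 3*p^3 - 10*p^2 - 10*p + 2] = 24*p^3 + 9*p^2 - 20*p - 10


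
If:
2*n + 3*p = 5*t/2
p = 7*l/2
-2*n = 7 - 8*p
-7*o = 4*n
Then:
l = 5*t/77 + 2/11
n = 10*t/11 - 21/22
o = 6/11 - 40*t/77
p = 5*t/22 + 7/11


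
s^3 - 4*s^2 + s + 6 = (s - 3)*(s - 2)*(s + 1)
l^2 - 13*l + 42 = (l - 7)*(l - 6)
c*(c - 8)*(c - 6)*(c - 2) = c^4 - 16*c^3 + 76*c^2 - 96*c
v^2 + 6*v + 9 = (v + 3)^2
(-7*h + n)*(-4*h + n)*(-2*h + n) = -56*h^3 + 50*h^2*n - 13*h*n^2 + n^3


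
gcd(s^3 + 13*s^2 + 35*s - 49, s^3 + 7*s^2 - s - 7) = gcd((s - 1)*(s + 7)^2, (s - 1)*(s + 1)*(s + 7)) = s^2 + 6*s - 7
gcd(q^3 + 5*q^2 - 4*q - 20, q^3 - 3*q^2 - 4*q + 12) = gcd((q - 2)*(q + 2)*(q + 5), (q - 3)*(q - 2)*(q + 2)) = q^2 - 4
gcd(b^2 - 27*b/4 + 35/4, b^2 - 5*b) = b - 5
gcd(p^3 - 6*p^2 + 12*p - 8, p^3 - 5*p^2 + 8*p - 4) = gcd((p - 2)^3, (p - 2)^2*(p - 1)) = p^2 - 4*p + 4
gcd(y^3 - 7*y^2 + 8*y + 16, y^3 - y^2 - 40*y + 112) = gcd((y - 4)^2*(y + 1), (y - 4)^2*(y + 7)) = y^2 - 8*y + 16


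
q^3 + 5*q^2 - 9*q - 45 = (q - 3)*(q + 3)*(q + 5)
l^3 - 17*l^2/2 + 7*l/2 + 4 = (l - 8)*(l - 1)*(l + 1/2)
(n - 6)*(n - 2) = n^2 - 8*n + 12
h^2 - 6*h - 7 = (h - 7)*(h + 1)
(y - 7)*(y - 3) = y^2 - 10*y + 21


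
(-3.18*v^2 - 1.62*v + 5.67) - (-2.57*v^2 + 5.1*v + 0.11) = -0.61*v^2 - 6.72*v + 5.56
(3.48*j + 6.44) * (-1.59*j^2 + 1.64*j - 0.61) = -5.5332*j^3 - 4.5324*j^2 + 8.4388*j - 3.9284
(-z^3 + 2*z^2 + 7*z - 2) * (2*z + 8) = -2*z^4 - 4*z^3 + 30*z^2 + 52*z - 16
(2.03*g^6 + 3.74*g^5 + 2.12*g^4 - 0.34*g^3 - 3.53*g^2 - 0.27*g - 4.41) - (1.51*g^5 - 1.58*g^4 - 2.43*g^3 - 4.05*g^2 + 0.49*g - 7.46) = 2.03*g^6 + 2.23*g^5 + 3.7*g^4 + 2.09*g^3 + 0.52*g^2 - 0.76*g + 3.05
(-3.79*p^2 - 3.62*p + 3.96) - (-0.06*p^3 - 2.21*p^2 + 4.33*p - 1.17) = 0.06*p^3 - 1.58*p^2 - 7.95*p + 5.13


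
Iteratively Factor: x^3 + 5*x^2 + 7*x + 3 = (x + 1)*(x^2 + 4*x + 3) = (x + 1)^2*(x + 3)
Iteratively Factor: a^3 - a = (a + 1)*(a^2 - a) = (a - 1)*(a + 1)*(a)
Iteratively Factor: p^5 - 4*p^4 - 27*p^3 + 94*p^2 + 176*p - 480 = (p - 5)*(p^4 + p^3 - 22*p^2 - 16*p + 96) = (p - 5)*(p + 3)*(p^3 - 2*p^2 - 16*p + 32) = (p - 5)*(p + 3)*(p + 4)*(p^2 - 6*p + 8) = (p - 5)*(p - 2)*(p + 3)*(p + 4)*(p - 4)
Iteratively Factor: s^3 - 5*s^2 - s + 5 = (s - 1)*(s^2 - 4*s - 5) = (s - 1)*(s + 1)*(s - 5)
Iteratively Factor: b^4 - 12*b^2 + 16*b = (b - 2)*(b^3 + 2*b^2 - 8*b) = (b - 2)*(b + 4)*(b^2 - 2*b) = b*(b - 2)*(b + 4)*(b - 2)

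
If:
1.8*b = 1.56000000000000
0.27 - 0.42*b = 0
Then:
No Solution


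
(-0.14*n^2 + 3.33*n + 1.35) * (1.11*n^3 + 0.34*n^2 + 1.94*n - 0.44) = -0.1554*n^5 + 3.6487*n^4 + 2.3591*n^3 + 6.9808*n^2 + 1.1538*n - 0.594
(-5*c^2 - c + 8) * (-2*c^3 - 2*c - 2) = 10*c^5 + 2*c^4 - 6*c^3 + 12*c^2 - 14*c - 16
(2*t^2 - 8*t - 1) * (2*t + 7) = 4*t^3 - 2*t^2 - 58*t - 7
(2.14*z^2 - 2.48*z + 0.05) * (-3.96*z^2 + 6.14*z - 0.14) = -8.4744*z^4 + 22.9604*z^3 - 15.7248*z^2 + 0.6542*z - 0.007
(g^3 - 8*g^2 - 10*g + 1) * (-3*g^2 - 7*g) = -3*g^5 + 17*g^4 + 86*g^3 + 67*g^2 - 7*g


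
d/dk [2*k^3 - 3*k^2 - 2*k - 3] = 6*k^2 - 6*k - 2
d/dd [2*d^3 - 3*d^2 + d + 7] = 6*d^2 - 6*d + 1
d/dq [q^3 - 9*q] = 3*q^2 - 9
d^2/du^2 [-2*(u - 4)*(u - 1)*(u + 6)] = -12*u - 4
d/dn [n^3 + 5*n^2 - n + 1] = 3*n^2 + 10*n - 1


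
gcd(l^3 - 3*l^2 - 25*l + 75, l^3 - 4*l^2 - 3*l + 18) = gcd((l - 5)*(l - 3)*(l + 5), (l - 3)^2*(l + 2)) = l - 3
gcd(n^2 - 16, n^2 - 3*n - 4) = n - 4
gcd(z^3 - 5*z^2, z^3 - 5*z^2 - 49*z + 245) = z - 5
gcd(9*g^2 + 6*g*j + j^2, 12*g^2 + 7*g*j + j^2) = 3*g + j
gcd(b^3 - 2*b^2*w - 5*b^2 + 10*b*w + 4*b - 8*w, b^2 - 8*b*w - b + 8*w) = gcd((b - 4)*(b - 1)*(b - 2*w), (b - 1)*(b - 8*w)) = b - 1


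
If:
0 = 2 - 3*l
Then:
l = 2/3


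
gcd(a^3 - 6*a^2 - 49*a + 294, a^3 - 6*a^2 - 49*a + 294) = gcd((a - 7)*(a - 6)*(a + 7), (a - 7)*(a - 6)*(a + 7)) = a^3 - 6*a^2 - 49*a + 294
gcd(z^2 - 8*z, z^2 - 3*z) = z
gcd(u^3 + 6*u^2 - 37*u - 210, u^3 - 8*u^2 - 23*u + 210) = u^2 - u - 30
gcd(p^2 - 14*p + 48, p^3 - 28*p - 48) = p - 6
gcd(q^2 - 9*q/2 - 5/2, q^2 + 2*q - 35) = q - 5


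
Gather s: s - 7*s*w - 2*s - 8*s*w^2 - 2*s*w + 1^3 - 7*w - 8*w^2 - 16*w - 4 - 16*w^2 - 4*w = s*(-8*w^2 - 9*w - 1) - 24*w^2 - 27*w - 3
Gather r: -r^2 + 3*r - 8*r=-r^2 - 5*r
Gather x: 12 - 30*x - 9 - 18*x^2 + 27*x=-18*x^2 - 3*x + 3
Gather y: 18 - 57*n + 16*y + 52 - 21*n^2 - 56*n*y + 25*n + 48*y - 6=-21*n^2 - 32*n + y*(64 - 56*n) + 64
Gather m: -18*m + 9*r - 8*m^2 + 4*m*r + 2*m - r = -8*m^2 + m*(4*r - 16) + 8*r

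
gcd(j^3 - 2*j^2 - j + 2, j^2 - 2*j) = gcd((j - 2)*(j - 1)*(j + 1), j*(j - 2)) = j - 2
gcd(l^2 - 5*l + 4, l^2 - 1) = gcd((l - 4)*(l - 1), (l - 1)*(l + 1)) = l - 1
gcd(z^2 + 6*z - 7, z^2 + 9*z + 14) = z + 7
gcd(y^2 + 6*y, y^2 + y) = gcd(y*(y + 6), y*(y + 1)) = y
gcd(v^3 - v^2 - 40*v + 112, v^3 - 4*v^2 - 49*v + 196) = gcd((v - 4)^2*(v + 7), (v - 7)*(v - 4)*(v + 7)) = v^2 + 3*v - 28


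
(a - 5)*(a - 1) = a^2 - 6*a + 5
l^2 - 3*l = l*(l - 3)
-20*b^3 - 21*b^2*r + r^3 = (-5*b + r)*(b + r)*(4*b + r)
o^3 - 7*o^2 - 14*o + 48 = (o - 8)*(o - 2)*(o + 3)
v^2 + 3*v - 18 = (v - 3)*(v + 6)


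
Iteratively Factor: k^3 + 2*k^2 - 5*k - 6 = (k - 2)*(k^2 + 4*k + 3) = (k - 2)*(k + 3)*(k + 1)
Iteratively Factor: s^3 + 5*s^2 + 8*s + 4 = (s + 1)*(s^2 + 4*s + 4) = (s + 1)*(s + 2)*(s + 2)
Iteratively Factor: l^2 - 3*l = (l)*(l - 3)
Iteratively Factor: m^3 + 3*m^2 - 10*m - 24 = (m - 3)*(m^2 + 6*m + 8) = (m - 3)*(m + 4)*(m + 2)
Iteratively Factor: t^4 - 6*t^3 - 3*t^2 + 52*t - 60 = (t + 3)*(t^3 - 9*t^2 + 24*t - 20) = (t - 5)*(t + 3)*(t^2 - 4*t + 4) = (t - 5)*(t - 2)*(t + 3)*(t - 2)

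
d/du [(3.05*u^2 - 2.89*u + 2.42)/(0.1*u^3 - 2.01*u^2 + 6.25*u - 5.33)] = (-0.305*u^4 + 0.578000000000001*u^3 + 12.5276*u^2 - 22.7846*u + 0.278700000000001)/(0.01*u^6 - 0.402*u^5 + 5.2901*u^4 - 26.191*u^3 + 60.4891*u^2 - 66.625*u + 28.4089)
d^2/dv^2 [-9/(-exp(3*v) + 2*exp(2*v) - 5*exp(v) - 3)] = 9*((-9*exp(2*v) + 8*exp(v) - 5)*(exp(3*v) - 2*exp(2*v) + 5*exp(v) + 3) + 2*(3*exp(2*v) - 4*exp(v) + 5)^2*exp(v))*exp(v)/(exp(3*v) - 2*exp(2*v) + 5*exp(v) + 3)^3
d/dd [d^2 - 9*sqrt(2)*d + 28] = 2*d - 9*sqrt(2)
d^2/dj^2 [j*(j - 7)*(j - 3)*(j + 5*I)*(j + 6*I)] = 20*j^3 + j^2*(-120 + 132*I) + j*(-54 - 660*I) + 600 + 462*I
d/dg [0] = 0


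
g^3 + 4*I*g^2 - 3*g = g*(g + I)*(g + 3*I)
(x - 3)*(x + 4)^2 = x^3 + 5*x^2 - 8*x - 48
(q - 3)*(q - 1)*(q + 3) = q^3 - q^2 - 9*q + 9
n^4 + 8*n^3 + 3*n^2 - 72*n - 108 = (n - 3)*(n + 2)*(n + 3)*(n + 6)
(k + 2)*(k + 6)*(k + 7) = k^3 + 15*k^2 + 68*k + 84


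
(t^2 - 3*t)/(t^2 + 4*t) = (t - 3)/(t + 4)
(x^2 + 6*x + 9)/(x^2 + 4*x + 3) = (x + 3)/(x + 1)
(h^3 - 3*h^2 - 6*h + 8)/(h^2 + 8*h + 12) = (h^2 - 5*h + 4)/(h + 6)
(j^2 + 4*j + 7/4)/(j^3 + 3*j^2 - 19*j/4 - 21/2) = (2*j + 1)/(2*j^2 - j - 6)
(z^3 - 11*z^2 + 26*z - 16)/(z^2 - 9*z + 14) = (z^2 - 9*z + 8)/(z - 7)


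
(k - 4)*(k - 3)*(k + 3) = k^3 - 4*k^2 - 9*k + 36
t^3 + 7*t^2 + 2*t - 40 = (t - 2)*(t + 4)*(t + 5)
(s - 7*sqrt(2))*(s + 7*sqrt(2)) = s^2 - 98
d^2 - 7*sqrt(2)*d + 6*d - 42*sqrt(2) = (d + 6)*(d - 7*sqrt(2))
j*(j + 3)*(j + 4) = j^3 + 7*j^2 + 12*j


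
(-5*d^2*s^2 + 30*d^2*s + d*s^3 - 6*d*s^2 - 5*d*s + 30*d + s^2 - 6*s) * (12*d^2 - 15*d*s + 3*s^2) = -60*d^4*s^2 + 360*d^4*s + 87*d^3*s^3 - 522*d^3*s^2 - 60*d^3*s + 360*d^3 - 30*d^2*s^4 + 180*d^2*s^3 + 87*d^2*s^2 - 522*d^2*s + 3*d*s^5 - 18*d*s^4 - 30*d*s^3 + 180*d*s^2 + 3*s^4 - 18*s^3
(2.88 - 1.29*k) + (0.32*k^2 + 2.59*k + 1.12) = 0.32*k^2 + 1.3*k + 4.0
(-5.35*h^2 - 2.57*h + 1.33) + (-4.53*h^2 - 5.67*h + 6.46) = -9.88*h^2 - 8.24*h + 7.79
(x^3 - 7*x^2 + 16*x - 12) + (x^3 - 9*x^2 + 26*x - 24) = 2*x^3 - 16*x^2 + 42*x - 36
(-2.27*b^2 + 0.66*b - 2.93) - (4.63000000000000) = -2.27*b^2 + 0.66*b - 7.56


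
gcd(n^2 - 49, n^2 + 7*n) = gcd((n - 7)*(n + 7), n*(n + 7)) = n + 7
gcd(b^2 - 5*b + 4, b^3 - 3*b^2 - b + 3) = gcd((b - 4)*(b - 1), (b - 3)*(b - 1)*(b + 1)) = b - 1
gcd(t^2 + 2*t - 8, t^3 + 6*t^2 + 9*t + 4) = t + 4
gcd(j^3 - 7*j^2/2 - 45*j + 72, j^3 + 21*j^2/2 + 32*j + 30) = j + 6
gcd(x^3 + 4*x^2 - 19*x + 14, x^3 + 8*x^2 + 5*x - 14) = x^2 + 6*x - 7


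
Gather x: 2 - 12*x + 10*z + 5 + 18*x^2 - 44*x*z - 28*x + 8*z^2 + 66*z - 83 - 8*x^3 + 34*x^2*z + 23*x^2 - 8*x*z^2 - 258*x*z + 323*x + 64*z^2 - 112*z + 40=-8*x^3 + x^2*(34*z + 41) + x*(-8*z^2 - 302*z + 283) + 72*z^2 - 36*z - 36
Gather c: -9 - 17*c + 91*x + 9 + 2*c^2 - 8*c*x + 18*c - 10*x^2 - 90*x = 2*c^2 + c*(1 - 8*x) - 10*x^2 + x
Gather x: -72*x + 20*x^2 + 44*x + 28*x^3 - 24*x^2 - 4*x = 28*x^3 - 4*x^2 - 32*x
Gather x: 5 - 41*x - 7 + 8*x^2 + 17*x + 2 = 8*x^2 - 24*x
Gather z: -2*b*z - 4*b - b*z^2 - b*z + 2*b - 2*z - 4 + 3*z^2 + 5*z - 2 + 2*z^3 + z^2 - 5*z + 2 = -2*b + 2*z^3 + z^2*(4 - b) + z*(-3*b - 2) - 4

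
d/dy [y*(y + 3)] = 2*y + 3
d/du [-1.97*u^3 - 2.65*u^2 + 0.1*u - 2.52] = -5.91*u^2 - 5.3*u + 0.1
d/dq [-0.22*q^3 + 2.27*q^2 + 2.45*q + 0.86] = -0.66*q^2 + 4.54*q + 2.45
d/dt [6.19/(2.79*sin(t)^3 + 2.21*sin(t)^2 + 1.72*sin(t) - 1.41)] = (-27.3598*sin(t) + 25.90515*cos(2*t) - 36.55195)*cos(t)/(2.79*sin(t)^3 + 2.21*sin(t)^2 + 1.72*sin(t) - 1.41)^2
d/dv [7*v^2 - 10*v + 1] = 14*v - 10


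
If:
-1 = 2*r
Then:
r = -1/2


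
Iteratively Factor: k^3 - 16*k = (k + 4)*(k^2 - 4*k) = k*(k + 4)*(k - 4)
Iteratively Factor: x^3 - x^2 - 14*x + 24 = (x - 2)*(x^2 + x - 12) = (x - 2)*(x + 4)*(x - 3)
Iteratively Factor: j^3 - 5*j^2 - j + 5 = (j - 5)*(j^2 - 1) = (j - 5)*(j - 1)*(j + 1)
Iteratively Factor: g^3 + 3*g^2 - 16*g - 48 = (g + 3)*(g^2 - 16) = (g + 3)*(g + 4)*(g - 4)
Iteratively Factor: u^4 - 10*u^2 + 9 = (u + 3)*(u^3 - 3*u^2 - u + 3) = (u - 3)*(u + 3)*(u^2 - 1) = (u - 3)*(u + 1)*(u + 3)*(u - 1)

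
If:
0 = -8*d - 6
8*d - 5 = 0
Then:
No Solution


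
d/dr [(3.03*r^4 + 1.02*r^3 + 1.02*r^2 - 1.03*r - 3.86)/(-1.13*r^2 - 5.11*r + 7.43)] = (-6.8478*r^5 - 47.6025*r^4 + 79.6272*r^3 + 16.3597*r^2 + 6.4336*r - 27.3775)/(1.2769*r^4 + 11.5486*r^3 + 9.3203*r^2 - 75.9346*r + 55.2049)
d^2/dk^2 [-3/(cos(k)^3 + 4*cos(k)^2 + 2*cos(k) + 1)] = -(3*(11*cos(k) + 32*cos(2*k) + 9*cos(3*k))*(cos(k)^3 + 4*cos(k)^2 + 2*cos(k) + 1)/4 + 6*(3*cos(k)^2 + 8*cos(k) + 2)^2*sin(k)^2)/(cos(k)^3 + 4*cos(k)^2 + 2*cos(k) + 1)^3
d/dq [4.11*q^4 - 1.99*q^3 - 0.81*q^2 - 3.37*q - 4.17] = 16.44*q^3 - 5.97*q^2 - 1.62*q - 3.37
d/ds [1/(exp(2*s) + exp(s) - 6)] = (-2*exp(s) - 1)*exp(s)/(exp(2*s) + exp(s) - 6)^2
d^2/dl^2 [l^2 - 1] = 2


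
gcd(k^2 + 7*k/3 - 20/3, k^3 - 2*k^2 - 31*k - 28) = k + 4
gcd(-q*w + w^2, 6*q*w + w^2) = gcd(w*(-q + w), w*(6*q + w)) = w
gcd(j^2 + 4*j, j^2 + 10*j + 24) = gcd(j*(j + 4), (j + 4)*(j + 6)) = j + 4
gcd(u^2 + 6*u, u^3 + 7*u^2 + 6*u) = u^2 + 6*u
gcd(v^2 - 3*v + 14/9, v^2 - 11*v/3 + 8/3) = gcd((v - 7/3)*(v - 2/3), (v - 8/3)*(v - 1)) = 1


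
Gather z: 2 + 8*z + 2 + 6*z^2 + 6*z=6*z^2 + 14*z + 4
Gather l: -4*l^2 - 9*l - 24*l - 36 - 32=-4*l^2 - 33*l - 68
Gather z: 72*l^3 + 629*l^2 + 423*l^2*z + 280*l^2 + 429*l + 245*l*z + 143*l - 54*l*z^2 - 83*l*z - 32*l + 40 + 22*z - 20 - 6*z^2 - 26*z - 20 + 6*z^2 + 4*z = 72*l^3 + 909*l^2 - 54*l*z^2 + 540*l + z*(423*l^2 + 162*l)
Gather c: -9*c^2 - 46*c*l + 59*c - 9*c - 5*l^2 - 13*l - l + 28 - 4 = -9*c^2 + c*(50 - 46*l) - 5*l^2 - 14*l + 24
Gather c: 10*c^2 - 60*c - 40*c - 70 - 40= 10*c^2 - 100*c - 110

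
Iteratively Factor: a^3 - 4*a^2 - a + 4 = (a - 1)*(a^2 - 3*a - 4) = (a - 4)*(a - 1)*(a + 1)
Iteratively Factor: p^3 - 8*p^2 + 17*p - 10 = (p - 5)*(p^2 - 3*p + 2) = (p - 5)*(p - 1)*(p - 2)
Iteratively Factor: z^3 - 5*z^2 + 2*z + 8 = (z - 4)*(z^2 - z - 2) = (z - 4)*(z - 2)*(z + 1)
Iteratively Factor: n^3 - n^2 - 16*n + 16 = (n + 4)*(n^2 - 5*n + 4) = (n - 1)*(n + 4)*(n - 4)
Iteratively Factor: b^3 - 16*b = (b - 4)*(b^2 + 4*b) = (b - 4)*(b + 4)*(b)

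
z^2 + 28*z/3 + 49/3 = (z + 7/3)*(z + 7)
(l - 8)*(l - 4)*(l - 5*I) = l^3 - 12*l^2 - 5*I*l^2 + 32*l + 60*I*l - 160*I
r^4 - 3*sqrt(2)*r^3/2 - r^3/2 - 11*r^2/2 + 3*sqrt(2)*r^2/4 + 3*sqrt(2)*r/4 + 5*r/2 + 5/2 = (r - 1)*(r + 1/2)*(r - 5*sqrt(2)/2)*(r + sqrt(2))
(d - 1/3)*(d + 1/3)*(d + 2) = d^3 + 2*d^2 - d/9 - 2/9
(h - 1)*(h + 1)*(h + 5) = h^3 + 5*h^2 - h - 5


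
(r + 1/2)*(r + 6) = r^2 + 13*r/2 + 3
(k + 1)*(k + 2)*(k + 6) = k^3 + 9*k^2 + 20*k + 12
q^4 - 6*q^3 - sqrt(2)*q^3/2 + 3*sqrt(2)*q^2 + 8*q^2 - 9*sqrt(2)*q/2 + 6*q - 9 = (q - 3)^2*(q - sqrt(2))*(q + sqrt(2)/2)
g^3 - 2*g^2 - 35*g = g*(g - 7)*(g + 5)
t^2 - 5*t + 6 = (t - 3)*(t - 2)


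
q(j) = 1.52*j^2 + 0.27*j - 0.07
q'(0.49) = 1.76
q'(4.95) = 15.32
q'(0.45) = 1.64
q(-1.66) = 3.67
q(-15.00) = 337.88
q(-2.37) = 7.83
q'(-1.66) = -4.78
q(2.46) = 9.79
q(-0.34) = 0.01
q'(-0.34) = -0.76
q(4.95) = 38.51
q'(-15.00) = -45.33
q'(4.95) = 15.32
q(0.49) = 0.43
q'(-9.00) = -27.09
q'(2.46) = 7.75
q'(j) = 3.04*j + 0.27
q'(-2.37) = -6.93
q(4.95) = 38.51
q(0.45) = 0.36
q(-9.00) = 120.62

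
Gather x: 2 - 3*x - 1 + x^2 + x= x^2 - 2*x + 1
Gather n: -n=-n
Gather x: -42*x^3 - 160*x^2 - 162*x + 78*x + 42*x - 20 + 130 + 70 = -42*x^3 - 160*x^2 - 42*x + 180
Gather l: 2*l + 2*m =2*l + 2*m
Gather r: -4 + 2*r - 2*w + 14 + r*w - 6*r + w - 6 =r*(w - 4) - w + 4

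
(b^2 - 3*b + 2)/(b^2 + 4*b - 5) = (b - 2)/(b + 5)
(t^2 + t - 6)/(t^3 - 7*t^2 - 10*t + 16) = (t^2 + t - 6)/(t^3 - 7*t^2 - 10*t + 16)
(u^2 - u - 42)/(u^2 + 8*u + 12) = (u - 7)/(u + 2)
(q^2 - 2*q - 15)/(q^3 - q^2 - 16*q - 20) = (q + 3)/(q^2 + 4*q + 4)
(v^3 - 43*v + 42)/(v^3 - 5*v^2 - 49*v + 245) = (v^2 - 7*v + 6)/(v^2 - 12*v + 35)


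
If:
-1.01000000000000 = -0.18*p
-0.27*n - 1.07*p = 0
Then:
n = -22.24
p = 5.61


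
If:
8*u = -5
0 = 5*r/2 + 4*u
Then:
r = 1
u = -5/8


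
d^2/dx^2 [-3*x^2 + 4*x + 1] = -6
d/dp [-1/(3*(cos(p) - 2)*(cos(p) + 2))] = -sin(2*p)/(3*(cos(p) - 2)^2*(cos(p) + 2)^2)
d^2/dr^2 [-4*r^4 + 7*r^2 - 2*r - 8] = 14 - 48*r^2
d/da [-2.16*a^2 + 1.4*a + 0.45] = 1.4 - 4.32*a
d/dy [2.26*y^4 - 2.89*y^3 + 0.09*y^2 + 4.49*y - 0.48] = 9.04*y^3 - 8.67*y^2 + 0.18*y + 4.49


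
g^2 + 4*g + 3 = (g + 1)*(g + 3)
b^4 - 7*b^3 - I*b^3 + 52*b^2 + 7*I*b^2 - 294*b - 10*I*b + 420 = (b - 5)*(b - 2)*(b - 7*I)*(b + 6*I)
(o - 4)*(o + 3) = o^2 - o - 12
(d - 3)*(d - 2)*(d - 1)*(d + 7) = d^4 + d^3 - 31*d^2 + 71*d - 42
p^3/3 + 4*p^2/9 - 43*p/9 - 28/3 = (p/3 + 1)*(p - 4)*(p + 7/3)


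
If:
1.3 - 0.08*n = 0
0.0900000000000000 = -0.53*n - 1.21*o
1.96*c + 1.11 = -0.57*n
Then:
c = -5.29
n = 16.25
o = -7.19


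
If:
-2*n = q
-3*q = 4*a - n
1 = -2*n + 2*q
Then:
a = -7/24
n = -1/6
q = 1/3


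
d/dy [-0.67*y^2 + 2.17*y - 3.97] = 2.17 - 1.34*y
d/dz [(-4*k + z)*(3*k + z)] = -k + 2*z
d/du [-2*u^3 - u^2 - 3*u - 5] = -6*u^2 - 2*u - 3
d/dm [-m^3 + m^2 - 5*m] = -3*m^2 + 2*m - 5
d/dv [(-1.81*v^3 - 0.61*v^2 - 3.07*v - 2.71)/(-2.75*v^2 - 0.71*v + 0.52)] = (4.9775*v^4 + 2.5702*v^3 - 10.833*v^2 - 15.5394*v - 3.5205)/(7.5625*v^4 + 3.905*v^3 - 2.3559*v^2 - 0.7384*v + 0.2704)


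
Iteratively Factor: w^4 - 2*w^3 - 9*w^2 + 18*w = (w)*(w^3 - 2*w^2 - 9*w + 18) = w*(w + 3)*(w^2 - 5*w + 6) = w*(w - 3)*(w + 3)*(w - 2)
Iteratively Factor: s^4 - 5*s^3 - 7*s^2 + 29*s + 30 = (s - 5)*(s^3 - 7*s - 6) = (s - 5)*(s + 1)*(s^2 - s - 6) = (s - 5)*(s + 1)*(s + 2)*(s - 3)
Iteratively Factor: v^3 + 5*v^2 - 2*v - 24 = (v - 2)*(v^2 + 7*v + 12) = (v - 2)*(v + 4)*(v + 3)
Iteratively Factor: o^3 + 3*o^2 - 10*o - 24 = (o - 3)*(o^2 + 6*o + 8) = (o - 3)*(o + 2)*(o + 4)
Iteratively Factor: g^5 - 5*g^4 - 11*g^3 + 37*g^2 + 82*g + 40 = (g + 1)*(g^4 - 6*g^3 - 5*g^2 + 42*g + 40) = (g - 4)*(g + 1)*(g^3 - 2*g^2 - 13*g - 10) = (g - 5)*(g - 4)*(g + 1)*(g^2 + 3*g + 2) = (g - 5)*(g - 4)*(g + 1)*(g + 2)*(g + 1)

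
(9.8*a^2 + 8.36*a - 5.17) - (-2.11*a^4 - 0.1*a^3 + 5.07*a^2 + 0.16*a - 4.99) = 2.11*a^4 + 0.1*a^3 + 4.73*a^2 + 8.2*a - 0.18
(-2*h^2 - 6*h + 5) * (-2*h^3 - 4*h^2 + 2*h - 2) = 4*h^5 + 20*h^4 + 10*h^3 - 28*h^2 + 22*h - 10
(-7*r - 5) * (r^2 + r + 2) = -7*r^3 - 12*r^2 - 19*r - 10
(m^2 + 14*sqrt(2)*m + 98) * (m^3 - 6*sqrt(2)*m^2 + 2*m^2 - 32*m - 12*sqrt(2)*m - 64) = m^5 + 2*m^4 + 8*sqrt(2)*m^4 - 102*m^3 + 16*sqrt(2)*m^3 - 1036*sqrt(2)*m^2 - 204*m^2 - 3136*m - 2072*sqrt(2)*m - 6272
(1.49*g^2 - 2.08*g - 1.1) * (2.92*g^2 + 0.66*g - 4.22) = 4.3508*g^4 - 5.0902*g^3 - 10.8726*g^2 + 8.0516*g + 4.642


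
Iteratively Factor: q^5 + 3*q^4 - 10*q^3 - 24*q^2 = (q - 3)*(q^4 + 6*q^3 + 8*q^2) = q*(q - 3)*(q^3 + 6*q^2 + 8*q) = q*(q - 3)*(q + 2)*(q^2 + 4*q) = q^2*(q - 3)*(q + 2)*(q + 4)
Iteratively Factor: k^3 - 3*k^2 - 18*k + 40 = (k + 4)*(k^2 - 7*k + 10) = (k - 2)*(k + 4)*(k - 5)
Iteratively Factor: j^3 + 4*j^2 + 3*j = (j)*(j^2 + 4*j + 3) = j*(j + 3)*(j + 1)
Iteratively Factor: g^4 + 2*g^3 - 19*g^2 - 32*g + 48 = (g + 4)*(g^3 - 2*g^2 - 11*g + 12) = (g - 4)*(g + 4)*(g^2 + 2*g - 3) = (g - 4)*(g - 1)*(g + 4)*(g + 3)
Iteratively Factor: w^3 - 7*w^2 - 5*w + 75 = (w + 3)*(w^2 - 10*w + 25) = (w - 5)*(w + 3)*(w - 5)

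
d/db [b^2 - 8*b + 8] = 2*b - 8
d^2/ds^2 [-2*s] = 0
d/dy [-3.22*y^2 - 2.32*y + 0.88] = -6.44*y - 2.32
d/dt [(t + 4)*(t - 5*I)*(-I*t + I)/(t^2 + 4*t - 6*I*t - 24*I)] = (-I*t^2 - 12*t + 1 + 30*I)/(t^2 - 12*I*t - 36)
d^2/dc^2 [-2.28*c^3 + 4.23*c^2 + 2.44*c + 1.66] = 8.46 - 13.68*c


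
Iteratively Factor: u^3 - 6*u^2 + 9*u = (u - 3)*(u^2 - 3*u) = u*(u - 3)*(u - 3)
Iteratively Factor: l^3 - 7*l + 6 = (l - 1)*(l^2 + l - 6) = (l - 1)*(l + 3)*(l - 2)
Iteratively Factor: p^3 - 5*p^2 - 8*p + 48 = (p - 4)*(p^2 - p - 12) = (p - 4)*(p + 3)*(p - 4)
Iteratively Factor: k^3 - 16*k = (k)*(k^2 - 16) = k*(k + 4)*(k - 4)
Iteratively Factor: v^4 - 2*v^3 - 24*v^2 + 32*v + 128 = (v - 4)*(v^3 + 2*v^2 - 16*v - 32) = (v - 4)*(v + 2)*(v^2 - 16) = (v - 4)^2*(v + 2)*(v + 4)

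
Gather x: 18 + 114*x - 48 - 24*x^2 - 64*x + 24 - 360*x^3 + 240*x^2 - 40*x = -360*x^3 + 216*x^2 + 10*x - 6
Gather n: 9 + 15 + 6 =30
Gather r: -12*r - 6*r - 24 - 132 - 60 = -18*r - 216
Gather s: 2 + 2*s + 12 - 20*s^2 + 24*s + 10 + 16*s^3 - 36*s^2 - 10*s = 16*s^3 - 56*s^2 + 16*s + 24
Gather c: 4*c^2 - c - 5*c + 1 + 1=4*c^2 - 6*c + 2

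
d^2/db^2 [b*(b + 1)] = 2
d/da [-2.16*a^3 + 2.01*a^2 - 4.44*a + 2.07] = -6.48*a^2 + 4.02*a - 4.44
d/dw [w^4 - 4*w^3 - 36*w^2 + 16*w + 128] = 4*w^3 - 12*w^2 - 72*w + 16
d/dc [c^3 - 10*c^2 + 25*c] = 3*c^2 - 20*c + 25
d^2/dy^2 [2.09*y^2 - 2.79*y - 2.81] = 4.18000000000000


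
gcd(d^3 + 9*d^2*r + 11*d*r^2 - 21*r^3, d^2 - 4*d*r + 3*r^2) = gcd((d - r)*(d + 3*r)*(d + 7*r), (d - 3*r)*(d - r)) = -d + r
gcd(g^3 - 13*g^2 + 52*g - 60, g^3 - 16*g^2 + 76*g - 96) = g^2 - 8*g + 12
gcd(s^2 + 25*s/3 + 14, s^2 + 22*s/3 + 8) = s + 6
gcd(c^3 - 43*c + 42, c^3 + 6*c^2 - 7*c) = c^2 + 6*c - 7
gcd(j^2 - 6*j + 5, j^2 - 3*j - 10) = j - 5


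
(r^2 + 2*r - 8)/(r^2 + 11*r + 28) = (r - 2)/(r + 7)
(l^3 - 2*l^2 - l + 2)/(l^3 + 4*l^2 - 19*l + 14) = (l + 1)/(l + 7)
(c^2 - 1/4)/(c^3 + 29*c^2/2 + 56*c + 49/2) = (c - 1/2)/(c^2 + 14*c + 49)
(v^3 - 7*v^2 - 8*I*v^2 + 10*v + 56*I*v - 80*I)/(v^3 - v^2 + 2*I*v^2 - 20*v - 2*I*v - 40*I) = (v^2 + v*(-2 - 8*I) + 16*I)/(v^2 + v*(4 + 2*I) + 8*I)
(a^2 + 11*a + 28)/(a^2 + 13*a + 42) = (a + 4)/(a + 6)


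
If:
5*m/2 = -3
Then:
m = -6/5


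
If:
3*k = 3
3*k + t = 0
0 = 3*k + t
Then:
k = 1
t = -3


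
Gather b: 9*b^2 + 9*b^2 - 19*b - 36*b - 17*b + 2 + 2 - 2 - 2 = 18*b^2 - 72*b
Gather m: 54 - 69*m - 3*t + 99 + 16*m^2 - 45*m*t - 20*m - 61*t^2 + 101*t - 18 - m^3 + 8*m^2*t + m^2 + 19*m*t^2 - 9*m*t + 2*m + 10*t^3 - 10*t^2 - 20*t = -m^3 + m^2*(8*t + 17) + m*(19*t^2 - 54*t - 87) + 10*t^3 - 71*t^2 + 78*t + 135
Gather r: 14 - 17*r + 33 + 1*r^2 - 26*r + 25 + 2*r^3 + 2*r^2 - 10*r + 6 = 2*r^3 + 3*r^2 - 53*r + 78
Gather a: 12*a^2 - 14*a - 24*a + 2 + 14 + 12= 12*a^2 - 38*a + 28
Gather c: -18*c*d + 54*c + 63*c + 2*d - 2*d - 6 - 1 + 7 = c*(117 - 18*d)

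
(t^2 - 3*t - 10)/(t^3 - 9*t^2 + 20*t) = (t + 2)/(t*(t - 4))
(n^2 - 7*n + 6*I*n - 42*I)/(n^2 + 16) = (n^2 + n*(-7 + 6*I) - 42*I)/(n^2 + 16)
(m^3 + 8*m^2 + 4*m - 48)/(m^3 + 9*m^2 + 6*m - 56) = (m + 6)/(m + 7)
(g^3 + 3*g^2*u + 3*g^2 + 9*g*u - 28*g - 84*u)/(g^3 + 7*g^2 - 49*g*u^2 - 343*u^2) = (-g^2 - 3*g*u + 4*g + 12*u)/(-g^2 + 49*u^2)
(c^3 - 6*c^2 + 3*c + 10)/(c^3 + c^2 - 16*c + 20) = (c^2 - 4*c - 5)/(c^2 + 3*c - 10)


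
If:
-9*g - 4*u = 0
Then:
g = -4*u/9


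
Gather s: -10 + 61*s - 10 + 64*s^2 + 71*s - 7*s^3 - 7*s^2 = -7*s^3 + 57*s^2 + 132*s - 20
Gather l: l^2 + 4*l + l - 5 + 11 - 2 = l^2 + 5*l + 4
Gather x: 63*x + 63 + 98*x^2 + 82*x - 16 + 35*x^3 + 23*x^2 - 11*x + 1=35*x^3 + 121*x^2 + 134*x + 48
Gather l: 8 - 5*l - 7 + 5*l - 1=0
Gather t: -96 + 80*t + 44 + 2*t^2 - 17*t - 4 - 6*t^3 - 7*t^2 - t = -6*t^3 - 5*t^2 + 62*t - 56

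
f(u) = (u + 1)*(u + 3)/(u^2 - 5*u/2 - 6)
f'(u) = (5/2 - 2*u)*(u + 1)*(u + 3)/(u^2 - 5*u/2 - 6)^2 + (u + 1)/(u^2 - 5*u/2 - 6) + (u + 3)/(u^2 - 5*u/2 - 6) = 2*(-13*u^2 - 36*u - 33)/(4*u^4 - 20*u^3 - 23*u^2 + 120*u + 144)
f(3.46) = -10.76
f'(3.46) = -21.83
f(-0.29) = -0.37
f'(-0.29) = -0.44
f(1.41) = -1.41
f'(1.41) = -0.96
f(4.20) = 32.84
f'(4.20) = -159.10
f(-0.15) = -0.43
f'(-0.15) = -0.44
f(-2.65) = -0.08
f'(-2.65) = -0.25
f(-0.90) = -0.07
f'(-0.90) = -0.64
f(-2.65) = -0.08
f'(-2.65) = -0.25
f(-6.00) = 0.33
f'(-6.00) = -0.07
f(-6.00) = 0.33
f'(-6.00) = -0.07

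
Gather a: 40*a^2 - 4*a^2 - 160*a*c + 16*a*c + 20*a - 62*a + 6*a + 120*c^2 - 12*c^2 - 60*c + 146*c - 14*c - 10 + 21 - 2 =36*a^2 + a*(-144*c - 36) + 108*c^2 + 72*c + 9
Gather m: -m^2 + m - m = -m^2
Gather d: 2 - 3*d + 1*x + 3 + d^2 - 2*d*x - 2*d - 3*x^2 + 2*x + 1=d^2 + d*(-2*x - 5) - 3*x^2 + 3*x + 6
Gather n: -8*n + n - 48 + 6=-7*n - 42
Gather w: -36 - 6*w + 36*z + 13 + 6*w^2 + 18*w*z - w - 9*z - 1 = 6*w^2 + w*(18*z - 7) + 27*z - 24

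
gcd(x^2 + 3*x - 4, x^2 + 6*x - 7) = x - 1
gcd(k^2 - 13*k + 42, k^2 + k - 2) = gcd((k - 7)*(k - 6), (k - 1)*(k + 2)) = 1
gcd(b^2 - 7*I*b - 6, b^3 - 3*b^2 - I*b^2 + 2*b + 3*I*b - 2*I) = b - I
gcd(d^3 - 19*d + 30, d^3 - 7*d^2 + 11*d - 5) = 1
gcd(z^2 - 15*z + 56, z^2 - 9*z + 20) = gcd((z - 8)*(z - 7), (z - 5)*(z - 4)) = 1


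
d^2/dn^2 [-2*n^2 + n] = -4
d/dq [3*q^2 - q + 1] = 6*q - 1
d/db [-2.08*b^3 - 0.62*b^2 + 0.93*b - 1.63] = -6.24*b^2 - 1.24*b + 0.93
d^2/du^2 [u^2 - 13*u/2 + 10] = 2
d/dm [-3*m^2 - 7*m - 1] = -6*m - 7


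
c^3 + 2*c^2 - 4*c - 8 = (c - 2)*(c + 2)^2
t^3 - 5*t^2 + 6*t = t*(t - 3)*(t - 2)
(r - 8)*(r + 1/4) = r^2 - 31*r/4 - 2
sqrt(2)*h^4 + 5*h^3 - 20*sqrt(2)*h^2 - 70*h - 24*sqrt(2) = (h - 3*sqrt(2))*(h + sqrt(2))*(h + 4*sqrt(2))*(sqrt(2)*h + 1)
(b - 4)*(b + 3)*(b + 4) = b^3 + 3*b^2 - 16*b - 48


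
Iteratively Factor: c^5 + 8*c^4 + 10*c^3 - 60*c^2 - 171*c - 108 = (c + 3)*(c^4 + 5*c^3 - 5*c^2 - 45*c - 36) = (c - 3)*(c + 3)*(c^3 + 8*c^2 + 19*c + 12) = (c - 3)*(c + 3)^2*(c^2 + 5*c + 4) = (c - 3)*(c + 1)*(c + 3)^2*(c + 4)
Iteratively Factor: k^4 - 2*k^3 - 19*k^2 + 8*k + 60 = (k - 5)*(k^3 + 3*k^2 - 4*k - 12) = (k - 5)*(k + 2)*(k^2 + k - 6) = (k - 5)*(k - 2)*(k + 2)*(k + 3)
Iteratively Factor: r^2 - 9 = (r + 3)*(r - 3)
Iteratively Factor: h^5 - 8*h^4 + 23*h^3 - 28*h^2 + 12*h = (h - 1)*(h^4 - 7*h^3 + 16*h^2 - 12*h) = h*(h - 1)*(h^3 - 7*h^2 + 16*h - 12) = h*(h - 2)*(h - 1)*(h^2 - 5*h + 6) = h*(h - 2)^2*(h - 1)*(h - 3)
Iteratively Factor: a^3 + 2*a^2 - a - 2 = (a + 2)*(a^2 - 1) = (a + 1)*(a + 2)*(a - 1)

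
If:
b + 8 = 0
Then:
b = -8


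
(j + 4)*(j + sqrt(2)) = j^2 + sqrt(2)*j + 4*j + 4*sqrt(2)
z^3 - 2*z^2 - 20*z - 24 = (z - 6)*(z + 2)^2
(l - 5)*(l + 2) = l^2 - 3*l - 10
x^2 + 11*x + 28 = (x + 4)*(x + 7)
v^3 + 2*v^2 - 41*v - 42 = (v - 6)*(v + 1)*(v + 7)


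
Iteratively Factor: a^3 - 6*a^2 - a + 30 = (a - 3)*(a^2 - 3*a - 10) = (a - 5)*(a - 3)*(a + 2)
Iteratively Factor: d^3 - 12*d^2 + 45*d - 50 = (d - 2)*(d^2 - 10*d + 25) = (d - 5)*(d - 2)*(d - 5)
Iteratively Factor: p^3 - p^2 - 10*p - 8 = (p - 4)*(p^2 + 3*p + 2) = (p - 4)*(p + 2)*(p + 1)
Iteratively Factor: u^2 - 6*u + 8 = (u - 2)*(u - 4)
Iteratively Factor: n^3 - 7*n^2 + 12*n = (n)*(n^2 - 7*n + 12) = n*(n - 3)*(n - 4)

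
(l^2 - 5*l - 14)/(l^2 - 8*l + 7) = (l + 2)/(l - 1)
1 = 1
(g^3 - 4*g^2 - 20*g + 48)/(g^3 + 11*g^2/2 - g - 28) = 2*(g - 6)/(2*g + 7)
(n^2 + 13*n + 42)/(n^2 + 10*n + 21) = (n + 6)/(n + 3)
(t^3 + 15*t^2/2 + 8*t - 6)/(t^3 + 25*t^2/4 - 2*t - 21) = 2*(2*t - 1)/(4*t - 7)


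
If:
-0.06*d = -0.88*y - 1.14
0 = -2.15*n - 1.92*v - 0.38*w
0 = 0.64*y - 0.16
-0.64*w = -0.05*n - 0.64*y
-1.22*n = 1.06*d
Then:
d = 22.67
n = -19.69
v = 22.31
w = -1.29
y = 0.25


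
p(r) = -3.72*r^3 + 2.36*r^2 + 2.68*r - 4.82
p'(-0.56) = -3.46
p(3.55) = -131.99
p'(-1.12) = -16.61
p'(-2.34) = -69.47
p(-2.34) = 49.50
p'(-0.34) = -0.21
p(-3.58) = 186.52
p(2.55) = -44.32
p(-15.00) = 13040.98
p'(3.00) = -83.60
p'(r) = -11.16*r^2 + 4.72*r + 2.68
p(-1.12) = 0.37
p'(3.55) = -121.21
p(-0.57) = -4.89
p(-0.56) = -4.93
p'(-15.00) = -2579.12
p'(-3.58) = -157.25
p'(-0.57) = -3.64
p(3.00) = -75.98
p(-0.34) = -5.31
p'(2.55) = -57.85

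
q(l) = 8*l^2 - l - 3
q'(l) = 16*l - 1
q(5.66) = 247.62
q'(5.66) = 89.56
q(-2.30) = 41.62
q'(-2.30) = -37.80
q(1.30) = 9.22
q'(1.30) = 19.80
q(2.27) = 35.95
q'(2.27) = 35.32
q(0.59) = -0.81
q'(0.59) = 8.44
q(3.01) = 66.47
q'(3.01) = 47.16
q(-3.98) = 127.70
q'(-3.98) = -64.68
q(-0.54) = -0.13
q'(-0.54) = -9.64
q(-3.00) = 72.00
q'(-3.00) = -49.00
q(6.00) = 279.00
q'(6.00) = 95.00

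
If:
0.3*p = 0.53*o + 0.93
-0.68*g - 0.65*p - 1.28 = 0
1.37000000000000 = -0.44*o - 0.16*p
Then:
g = -0.49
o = -2.58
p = -1.46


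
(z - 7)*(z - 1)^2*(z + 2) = z^4 - 7*z^3 - 3*z^2 + 23*z - 14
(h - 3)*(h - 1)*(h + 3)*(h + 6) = h^4 + 5*h^3 - 15*h^2 - 45*h + 54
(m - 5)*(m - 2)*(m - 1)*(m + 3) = m^4 - 5*m^3 - 7*m^2 + 41*m - 30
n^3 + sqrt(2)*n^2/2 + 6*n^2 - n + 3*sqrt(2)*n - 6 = (n + 6)*(n - sqrt(2)/2)*(n + sqrt(2))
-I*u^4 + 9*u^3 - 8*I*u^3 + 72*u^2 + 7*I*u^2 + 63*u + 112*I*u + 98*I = (u + 7)*(u + 2*I)*(u + 7*I)*(-I*u - I)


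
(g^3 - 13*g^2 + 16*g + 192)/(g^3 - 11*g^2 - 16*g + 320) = (g + 3)/(g + 5)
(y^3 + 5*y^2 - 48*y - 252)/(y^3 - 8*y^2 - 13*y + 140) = (y^2 + 12*y + 36)/(y^2 - y - 20)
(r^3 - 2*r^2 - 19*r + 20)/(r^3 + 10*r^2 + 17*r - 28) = (r - 5)/(r + 7)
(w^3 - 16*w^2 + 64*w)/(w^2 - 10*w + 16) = w*(w - 8)/(w - 2)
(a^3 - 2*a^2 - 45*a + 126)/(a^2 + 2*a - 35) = (a^2 - 9*a + 18)/(a - 5)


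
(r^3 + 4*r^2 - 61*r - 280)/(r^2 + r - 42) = (r^2 - 3*r - 40)/(r - 6)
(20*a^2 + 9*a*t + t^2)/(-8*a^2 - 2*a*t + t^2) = (20*a^2 + 9*a*t + t^2)/(-8*a^2 - 2*a*t + t^2)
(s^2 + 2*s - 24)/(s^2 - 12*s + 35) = (s^2 + 2*s - 24)/(s^2 - 12*s + 35)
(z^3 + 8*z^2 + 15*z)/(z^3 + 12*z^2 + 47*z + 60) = z/(z + 4)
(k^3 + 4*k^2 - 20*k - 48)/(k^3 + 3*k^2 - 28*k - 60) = (k - 4)/(k - 5)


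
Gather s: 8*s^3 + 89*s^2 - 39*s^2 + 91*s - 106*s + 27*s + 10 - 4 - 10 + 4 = 8*s^3 + 50*s^2 + 12*s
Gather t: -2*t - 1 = -2*t - 1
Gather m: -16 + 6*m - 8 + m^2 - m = m^2 + 5*m - 24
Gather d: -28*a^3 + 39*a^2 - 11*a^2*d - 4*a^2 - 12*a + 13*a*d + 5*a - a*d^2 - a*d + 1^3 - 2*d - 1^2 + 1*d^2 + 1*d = -28*a^3 + 35*a^2 - 7*a + d^2*(1 - a) + d*(-11*a^2 + 12*a - 1)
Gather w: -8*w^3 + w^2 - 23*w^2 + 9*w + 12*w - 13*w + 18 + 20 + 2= -8*w^3 - 22*w^2 + 8*w + 40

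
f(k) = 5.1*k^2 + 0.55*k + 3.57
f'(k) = 10.2*k + 0.55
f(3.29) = 60.58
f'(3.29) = 34.11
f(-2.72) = 39.81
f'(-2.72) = -27.19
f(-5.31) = 144.45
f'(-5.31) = -53.61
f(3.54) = 69.43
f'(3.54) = 36.66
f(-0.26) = 3.77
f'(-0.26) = -2.10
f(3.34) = 62.30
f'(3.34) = 34.62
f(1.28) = 12.63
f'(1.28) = 13.61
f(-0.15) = 3.60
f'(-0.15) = -0.98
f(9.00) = 421.62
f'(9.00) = 92.35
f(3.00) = 51.12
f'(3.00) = 31.15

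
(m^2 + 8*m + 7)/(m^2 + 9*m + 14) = (m + 1)/(m + 2)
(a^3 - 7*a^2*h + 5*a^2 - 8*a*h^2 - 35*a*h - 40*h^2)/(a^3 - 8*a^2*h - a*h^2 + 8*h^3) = (a + 5)/(a - h)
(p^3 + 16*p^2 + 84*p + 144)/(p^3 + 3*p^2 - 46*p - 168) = (p + 6)/(p - 7)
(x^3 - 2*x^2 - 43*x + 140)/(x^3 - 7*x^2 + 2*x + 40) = (x + 7)/(x + 2)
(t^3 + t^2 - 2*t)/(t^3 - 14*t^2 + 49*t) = (t^2 + t - 2)/(t^2 - 14*t + 49)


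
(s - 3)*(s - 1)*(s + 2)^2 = s^4 - 9*s^2 - 4*s + 12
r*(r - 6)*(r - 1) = r^3 - 7*r^2 + 6*r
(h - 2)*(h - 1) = h^2 - 3*h + 2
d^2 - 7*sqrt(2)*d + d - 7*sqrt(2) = (d + 1)*(d - 7*sqrt(2))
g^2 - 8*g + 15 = (g - 5)*(g - 3)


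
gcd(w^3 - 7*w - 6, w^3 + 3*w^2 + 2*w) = w^2 + 3*w + 2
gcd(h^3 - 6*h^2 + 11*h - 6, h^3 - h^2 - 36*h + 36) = h - 1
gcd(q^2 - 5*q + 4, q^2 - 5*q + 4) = q^2 - 5*q + 4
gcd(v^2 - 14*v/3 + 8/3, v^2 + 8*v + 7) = 1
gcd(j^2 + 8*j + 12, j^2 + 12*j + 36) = j + 6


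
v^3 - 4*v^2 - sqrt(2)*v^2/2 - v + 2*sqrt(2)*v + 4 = (v - 4)*(v - sqrt(2))*(v + sqrt(2)/2)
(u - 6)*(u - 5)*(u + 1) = u^3 - 10*u^2 + 19*u + 30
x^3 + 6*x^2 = x^2*(x + 6)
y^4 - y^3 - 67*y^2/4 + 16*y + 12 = (y - 4)*(y - 3/2)*(y + 1/2)*(y + 4)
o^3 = o^3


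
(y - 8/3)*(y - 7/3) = y^2 - 5*y + 56/9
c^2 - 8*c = c*(c - 8)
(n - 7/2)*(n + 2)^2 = n^3 + n^2/2 - 10*n - 14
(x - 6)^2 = x^2 - 12*x + 36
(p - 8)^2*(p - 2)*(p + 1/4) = p^4 - 71*p^3/4 + 183*p^2/2 - 104*p - 32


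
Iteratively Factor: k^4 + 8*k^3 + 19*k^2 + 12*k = (k + 1)*(k^3 + 7*k^2 + 12*k) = (k + 1)*(k + 4)*(k^2 + 3*k) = (k + 1)*(k + 3)*(k + 4)*(k)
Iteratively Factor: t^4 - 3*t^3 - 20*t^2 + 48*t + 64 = (t - 4)*(t^3 + t^2 - 16*t - 16) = (t - 4)^2*(t^2 + 5*t + 4) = (t - 4)^2*(t + 4)*(t + 1)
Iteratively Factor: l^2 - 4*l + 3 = (l - 1)*(l - 3)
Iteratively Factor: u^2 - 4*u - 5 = (u + 1)*(u - 5)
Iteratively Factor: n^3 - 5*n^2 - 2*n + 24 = (n + 2)*(n^2 - 7*n + 12) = (n - 3)*(n + 2)*(n - 4)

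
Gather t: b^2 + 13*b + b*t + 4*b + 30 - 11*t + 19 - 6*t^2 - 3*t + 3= b^2 + 17*b - 6*t^2 + t*(b - 14) + 52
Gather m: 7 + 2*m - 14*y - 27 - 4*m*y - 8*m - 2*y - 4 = m*(-4*y - 6) - 16*y - 24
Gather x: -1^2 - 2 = -3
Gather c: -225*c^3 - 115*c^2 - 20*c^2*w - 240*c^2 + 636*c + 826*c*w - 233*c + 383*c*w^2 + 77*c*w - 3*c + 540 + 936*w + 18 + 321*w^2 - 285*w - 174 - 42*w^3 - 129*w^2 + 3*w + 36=-225*c^3 + c^2*(-20*w - 355) + c*(383*w^2 + 903*w + 400) - 42*w^3 + 192*w^2 + 654*w + 420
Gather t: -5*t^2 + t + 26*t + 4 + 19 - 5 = -5*t^2 + 27*t + 18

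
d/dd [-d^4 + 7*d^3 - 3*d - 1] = -4*d^3 + 21*d^2 - 3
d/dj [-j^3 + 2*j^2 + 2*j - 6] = -3*j^2 + 4*j + 2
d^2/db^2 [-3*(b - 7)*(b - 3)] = -6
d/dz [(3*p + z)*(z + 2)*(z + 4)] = 6*p*z + 18*p + 3*z^2 + 12*z + 8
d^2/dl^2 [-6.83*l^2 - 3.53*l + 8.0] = -13.6600000000000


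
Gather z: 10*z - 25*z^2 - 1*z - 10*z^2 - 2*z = -35*z^2 + 7*z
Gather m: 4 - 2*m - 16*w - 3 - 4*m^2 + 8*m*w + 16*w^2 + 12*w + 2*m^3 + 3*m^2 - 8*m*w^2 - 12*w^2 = 2*m^3 - m^2 + m*(-8*w^2 + 8*w - 2) + 4*w^2 - 4*w + 1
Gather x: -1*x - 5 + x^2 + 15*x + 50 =x^2 + 14*x + 45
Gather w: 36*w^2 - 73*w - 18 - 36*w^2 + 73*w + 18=0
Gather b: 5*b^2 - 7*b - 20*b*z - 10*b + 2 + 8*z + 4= 5*b^2 + b*(-20*z - 17) + 8*z + 6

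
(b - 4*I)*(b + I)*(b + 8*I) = b^3 + 5*I*b^2 + 28*b + 32*I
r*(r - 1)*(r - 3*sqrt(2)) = r^3 - 3*sqrt(2)*r^2 - r^2 + 3*sqrt(2)*r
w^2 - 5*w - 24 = (w - 8)*(w + 3)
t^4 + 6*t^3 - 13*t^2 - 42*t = t*(t - 3)*(t + 2)*(t + 7)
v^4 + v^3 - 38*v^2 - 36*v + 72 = (v - 6)*(v - 1)*(v + 2)*(v + 6)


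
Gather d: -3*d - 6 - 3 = -3*d - 9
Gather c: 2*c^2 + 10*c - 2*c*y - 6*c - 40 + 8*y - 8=2*c^2 + c*(4 - 2*y) + 8*y - 48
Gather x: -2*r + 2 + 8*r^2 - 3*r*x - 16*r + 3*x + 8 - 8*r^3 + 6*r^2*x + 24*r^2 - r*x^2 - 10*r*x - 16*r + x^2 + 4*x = -8*r^3 + 32*r^2 - 34*r + x^2*(1 - r) + x*(6*r^2 - 13*r + 7) + 10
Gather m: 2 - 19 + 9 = -8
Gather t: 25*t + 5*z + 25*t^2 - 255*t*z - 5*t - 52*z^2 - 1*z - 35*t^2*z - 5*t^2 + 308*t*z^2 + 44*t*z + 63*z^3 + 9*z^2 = t^2*(20 - 35*z) + t*(308*z^2 - 211*z + 20) + 63*z^3 - 43*z^2 + 4*z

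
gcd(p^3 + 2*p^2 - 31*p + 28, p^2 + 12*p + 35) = p + 7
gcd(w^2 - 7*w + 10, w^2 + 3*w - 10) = w - 2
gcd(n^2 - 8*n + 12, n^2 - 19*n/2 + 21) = n - 6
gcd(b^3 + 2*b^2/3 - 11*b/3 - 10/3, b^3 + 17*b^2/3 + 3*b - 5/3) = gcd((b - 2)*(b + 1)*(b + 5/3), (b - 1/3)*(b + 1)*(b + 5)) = b + 1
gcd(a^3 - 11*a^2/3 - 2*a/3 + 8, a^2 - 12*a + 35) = 1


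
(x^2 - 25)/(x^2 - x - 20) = (x + 5)/(x + 4)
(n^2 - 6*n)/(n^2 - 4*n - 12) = n/(n + 2)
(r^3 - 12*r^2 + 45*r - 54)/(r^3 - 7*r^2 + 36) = (r - 3)/(r + 2)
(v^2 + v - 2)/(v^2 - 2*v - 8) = (v - 1)/(v - 4)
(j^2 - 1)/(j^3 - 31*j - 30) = (j - 1)/(j^2 - j - 30)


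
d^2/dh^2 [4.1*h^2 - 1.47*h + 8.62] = 8.20000000000000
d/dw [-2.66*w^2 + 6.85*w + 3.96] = 6.85 - 5.32*w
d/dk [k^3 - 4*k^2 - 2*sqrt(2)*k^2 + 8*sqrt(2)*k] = 3*k^2 - 8*k - 4*sqrt(2)*k + 8*sqrt(2)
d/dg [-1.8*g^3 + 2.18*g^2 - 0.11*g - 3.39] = -5.4*g^2 + 4.36*g - 0.11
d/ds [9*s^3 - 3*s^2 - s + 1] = 27*s^2 - 6*s - 1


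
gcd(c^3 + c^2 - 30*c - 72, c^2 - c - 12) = c + 3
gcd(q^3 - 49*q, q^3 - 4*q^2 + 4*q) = q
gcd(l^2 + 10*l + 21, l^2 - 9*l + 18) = 1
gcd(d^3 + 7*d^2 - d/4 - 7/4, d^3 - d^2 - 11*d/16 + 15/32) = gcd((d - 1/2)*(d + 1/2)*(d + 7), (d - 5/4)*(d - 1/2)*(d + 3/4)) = d - 1/2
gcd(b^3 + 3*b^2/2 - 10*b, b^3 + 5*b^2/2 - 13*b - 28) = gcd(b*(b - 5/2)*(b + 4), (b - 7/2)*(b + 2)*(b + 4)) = b + 4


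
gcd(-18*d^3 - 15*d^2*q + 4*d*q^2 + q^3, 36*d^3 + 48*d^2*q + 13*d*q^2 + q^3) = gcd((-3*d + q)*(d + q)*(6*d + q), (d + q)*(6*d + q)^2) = 6*d^2 + 7*d*q + q^2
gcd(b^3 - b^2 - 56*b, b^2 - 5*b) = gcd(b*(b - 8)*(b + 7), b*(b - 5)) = b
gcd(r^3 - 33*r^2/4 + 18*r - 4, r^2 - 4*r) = r - 4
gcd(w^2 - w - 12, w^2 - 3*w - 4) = w - 4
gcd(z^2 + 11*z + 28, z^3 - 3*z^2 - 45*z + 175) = z + 7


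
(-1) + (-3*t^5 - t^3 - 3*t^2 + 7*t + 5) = -3*t^5 - t^3 - 3*t^2 + 7*t + 4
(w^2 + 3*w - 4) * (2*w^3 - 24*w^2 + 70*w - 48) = 2*w^5 - 18*w^4 - 10*w^3 + 258*w^2 - 424*w + 192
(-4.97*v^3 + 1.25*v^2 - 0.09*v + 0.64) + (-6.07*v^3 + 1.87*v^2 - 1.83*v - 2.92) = -11.04*v^3 + 3.12*v^2 - 1.92*v - 2.28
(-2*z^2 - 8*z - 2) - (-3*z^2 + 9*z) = z^2 - 17*z - 2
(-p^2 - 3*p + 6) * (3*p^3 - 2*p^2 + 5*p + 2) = -3*p^5 - 7*p^4 + 19*p^3 - 29*p^2 + 24*p + 12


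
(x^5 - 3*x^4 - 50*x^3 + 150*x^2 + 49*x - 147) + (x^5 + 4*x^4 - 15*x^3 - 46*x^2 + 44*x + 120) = 2*x^5 + x^4 - 65*x^3 + 104*x^2 + 93*x - 27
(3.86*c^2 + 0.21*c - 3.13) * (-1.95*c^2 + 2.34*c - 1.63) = -7.527*c^4 + 8.6229*c^3 + 0.3031*c^2 - 7.6665*c + 5.1019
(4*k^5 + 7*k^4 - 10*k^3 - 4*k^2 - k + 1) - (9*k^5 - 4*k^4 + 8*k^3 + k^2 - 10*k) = -5*k^5 + 11*k^4 - 18*k^3 - 5*k^2 + 9*k + 1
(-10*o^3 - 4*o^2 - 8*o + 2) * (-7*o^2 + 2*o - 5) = 70*o^5 + 8*o^4 + 98*o^3 - 10*o^2 + 44*o - 10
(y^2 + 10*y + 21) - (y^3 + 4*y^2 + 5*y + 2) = -y^3 - 3*y^2 + 5*y + 19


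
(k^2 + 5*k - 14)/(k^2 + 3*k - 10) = (k + 7)/(k + 5)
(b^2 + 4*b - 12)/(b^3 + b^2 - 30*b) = (b - 2)/(b*(b - 5))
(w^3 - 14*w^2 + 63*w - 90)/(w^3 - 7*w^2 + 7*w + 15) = (w - 6)/(w + 1)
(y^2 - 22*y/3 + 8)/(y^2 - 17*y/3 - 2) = (3*y - 4)/(3*y + 1)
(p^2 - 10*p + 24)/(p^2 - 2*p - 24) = (p - 4)/(p + 4)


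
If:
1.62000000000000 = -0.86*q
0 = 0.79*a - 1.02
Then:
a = 1.29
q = -1.88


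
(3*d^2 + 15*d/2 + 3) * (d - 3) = 3*d^3 - 3*d^2/2 - 39*d/2 - 9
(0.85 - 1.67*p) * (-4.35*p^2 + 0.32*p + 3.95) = 7.2645*p^3 - 4.2319*p^2 - 6.3245*p + 3.3575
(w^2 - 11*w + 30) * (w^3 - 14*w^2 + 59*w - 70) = w^5 - 25*w^4 + 243*w^3 - 1139*w^2 + 2540*w - 2100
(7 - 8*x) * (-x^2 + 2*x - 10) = 8*x^3 - 23*x^2 + 94*x - 70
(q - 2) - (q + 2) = -4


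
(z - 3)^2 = z^2 - 6*z + 9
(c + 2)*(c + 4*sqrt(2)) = c^2 + 2*c + 4*sqrt(2)*c + 8*sqrt(2)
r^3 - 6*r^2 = r^2*(r - 6)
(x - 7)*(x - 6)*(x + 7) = x^3 - 6*x^2 - 49*x + 294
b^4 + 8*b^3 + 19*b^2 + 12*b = b*(b + 1)*(b + 3)*(b + 4)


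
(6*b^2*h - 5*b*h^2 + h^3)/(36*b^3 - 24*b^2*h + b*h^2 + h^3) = h/(6*b + h)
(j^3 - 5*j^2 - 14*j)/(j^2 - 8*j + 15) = j*(j^2 - 5*j - 14)/(j^2 - 8*j + 15)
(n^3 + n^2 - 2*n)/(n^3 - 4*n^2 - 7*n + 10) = n/(n - 5)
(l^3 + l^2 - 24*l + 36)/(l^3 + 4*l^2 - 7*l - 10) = (l^2 + 3*l - 18)/(l^2 + 6*l + 5)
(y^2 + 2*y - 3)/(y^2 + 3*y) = (y - 1)/y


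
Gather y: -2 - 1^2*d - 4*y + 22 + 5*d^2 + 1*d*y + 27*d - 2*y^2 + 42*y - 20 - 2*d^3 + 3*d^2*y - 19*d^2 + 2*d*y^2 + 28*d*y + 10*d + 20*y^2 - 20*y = -2*d^3 - 14*d^2 + 36*d + y^2*(2*d + 18) + y*(3*d^2 + 29*d + 18)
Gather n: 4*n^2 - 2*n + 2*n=4*n^2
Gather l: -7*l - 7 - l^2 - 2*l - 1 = -l^2 - 9*l - 8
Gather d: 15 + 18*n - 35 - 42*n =-24*n - 20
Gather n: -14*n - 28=-14*n - 28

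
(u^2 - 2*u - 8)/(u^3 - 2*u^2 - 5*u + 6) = (u - 4)/(u^2 - 4*u + 3)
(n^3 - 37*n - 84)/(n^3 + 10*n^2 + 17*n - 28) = (n^2 - 4*n - 21)/(n^2 + 6*n - 7)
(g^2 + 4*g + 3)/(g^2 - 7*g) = (g^2 + 4*g + 3)/(g*(g - 7))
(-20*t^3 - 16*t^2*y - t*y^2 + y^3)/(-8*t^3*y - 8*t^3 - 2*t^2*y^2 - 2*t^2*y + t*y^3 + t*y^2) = (-10*t^2 - 3*t*y + y^2)/(t*(-4*t*y - 4*t + y^2 + y))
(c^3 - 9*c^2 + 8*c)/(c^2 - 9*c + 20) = c*(c^2 - 9*c + 8)/(c^2 - 9*c + 20)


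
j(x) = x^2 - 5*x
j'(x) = 2*x - 5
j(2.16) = -6.13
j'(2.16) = -0.68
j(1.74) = -5.67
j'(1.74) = -1.52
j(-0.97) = 5.79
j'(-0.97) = -6.94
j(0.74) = -3.15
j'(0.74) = -3.52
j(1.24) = -4.66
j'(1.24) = -2.52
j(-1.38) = 8.80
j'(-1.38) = -7.76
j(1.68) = -5.58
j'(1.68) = -1.64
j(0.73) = -3.12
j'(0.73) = -3.54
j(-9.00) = 126.00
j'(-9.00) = -23.00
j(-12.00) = 204.00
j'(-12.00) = -29.00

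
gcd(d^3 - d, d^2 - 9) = 1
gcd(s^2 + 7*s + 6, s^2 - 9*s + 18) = 1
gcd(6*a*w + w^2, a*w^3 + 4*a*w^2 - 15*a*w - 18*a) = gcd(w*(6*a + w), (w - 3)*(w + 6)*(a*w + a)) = 1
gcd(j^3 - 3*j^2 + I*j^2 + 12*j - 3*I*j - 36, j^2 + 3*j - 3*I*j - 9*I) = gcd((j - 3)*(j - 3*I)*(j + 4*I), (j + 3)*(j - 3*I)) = j - 3*I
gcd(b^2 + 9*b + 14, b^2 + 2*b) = b + 2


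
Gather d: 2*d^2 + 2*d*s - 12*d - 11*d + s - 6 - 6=2*d^2 + d*(2*s - 23) + s - 12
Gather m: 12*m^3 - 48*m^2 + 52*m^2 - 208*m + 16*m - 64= 12*m^3 + 4*m^2 - 192*m - 64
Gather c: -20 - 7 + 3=-24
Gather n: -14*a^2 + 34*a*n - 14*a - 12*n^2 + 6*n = -14*a^2 - 14*a - 12*n^2 + n*(34*a + 6)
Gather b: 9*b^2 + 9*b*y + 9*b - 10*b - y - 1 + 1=9*b^2 + b*(9*y - 1) - y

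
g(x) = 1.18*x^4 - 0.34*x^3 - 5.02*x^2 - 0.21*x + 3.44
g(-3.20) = 87.58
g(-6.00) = 1426.70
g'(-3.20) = -133.19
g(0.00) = 3.44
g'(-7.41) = -1902.24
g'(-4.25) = -338.30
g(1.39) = -3.06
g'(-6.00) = -996.21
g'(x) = 4.72*x^3 - 1.02*x^2 - 10.04*x - 0.21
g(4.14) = 239.05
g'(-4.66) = -453.21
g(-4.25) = 324.74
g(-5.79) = 1228.52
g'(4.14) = 275.66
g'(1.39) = -3.46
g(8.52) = 5644.82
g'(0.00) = -0.21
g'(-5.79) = -892.45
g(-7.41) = 3425.27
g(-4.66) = 486.26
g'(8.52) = 2759.39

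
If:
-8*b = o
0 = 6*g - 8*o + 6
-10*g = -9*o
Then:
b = -15/52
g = 27/13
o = 30/13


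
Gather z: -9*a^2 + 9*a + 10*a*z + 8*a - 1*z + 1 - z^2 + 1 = -9*a^2 + 17*a - z^2 + z*(10*a - 1) + 2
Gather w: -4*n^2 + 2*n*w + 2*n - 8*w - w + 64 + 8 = -4*n^2 + 2*n + w*(2*n - 9) + 72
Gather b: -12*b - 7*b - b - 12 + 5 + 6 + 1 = -20*b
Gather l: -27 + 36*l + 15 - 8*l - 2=28*l - 14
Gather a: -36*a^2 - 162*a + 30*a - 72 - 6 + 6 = -36*a^2 - 132*a - 72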